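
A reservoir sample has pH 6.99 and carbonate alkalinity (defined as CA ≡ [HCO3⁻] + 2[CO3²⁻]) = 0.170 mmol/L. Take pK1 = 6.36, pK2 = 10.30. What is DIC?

CA = [HCO3⁻] + 2[CO3²⁻] = (α₁ + 2α₂)·DIC
At pH 6.99: [H⁺]/K1 = 10^-0.63 = 0.23442, K2/[H⁺] = 10^-3.31 = 0.00048978
α₁ = 1/(1 + 0.23442 + 0.00048978) = 1/1.2349 = 0.8098; α₂ = α₁·K2/[H⁺] = 0.0003966
α₁ + 2α₂ = 0.8106
DIC = CA / (α₁ + 2α₂) = 0.170 / 0.8106 = 0.210 mmol/L

DIC = 0.210 mmol/L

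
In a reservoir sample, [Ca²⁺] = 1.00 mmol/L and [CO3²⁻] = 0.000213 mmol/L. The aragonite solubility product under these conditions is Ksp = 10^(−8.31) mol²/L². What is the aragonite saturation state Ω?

Ω = 0.0435

Ksp = 10^(−8.31) = 4.898×10^-9
Ω = [Ca²⁺][CO3²⁻]/Ksp = (1.00×10^-3)(0.000213×10^-3) / 4.898×10^-9 = 0.0435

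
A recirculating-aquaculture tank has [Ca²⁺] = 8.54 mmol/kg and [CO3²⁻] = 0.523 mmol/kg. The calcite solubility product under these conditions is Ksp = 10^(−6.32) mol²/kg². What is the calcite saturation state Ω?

Ksp = 10^(−6.32) = 4.786×10^-7
Ω = [Ca²⁺][CO3²⁻]/Ksp = (8.54×10^-3)(0.523×10^-3) / 4.786×10^-7 = 9.33

Ω = 9.33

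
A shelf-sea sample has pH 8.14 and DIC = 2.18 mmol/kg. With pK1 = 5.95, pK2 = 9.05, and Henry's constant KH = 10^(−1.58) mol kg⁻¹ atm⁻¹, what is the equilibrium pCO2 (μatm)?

pCO2 = 474 μatm

α₀ = 1 / (1 + K1/[H⁺] + K1K2/[H⁺]²) = 1 / (1 + 10^+2.19 + 10^+1.28)
   = 1 / (1 + 154.88 + 19.055) = 1/174.94 = 0.005716
[CO2*] = α₀ × DIC = 0.005716 × 2.18 = 0.01246 mmol/kg = 12.46 μmol/kg
pCO2 = [CO2*]/KH = 1.246×10^-5 / 2.630×10^-2 = 474 μatm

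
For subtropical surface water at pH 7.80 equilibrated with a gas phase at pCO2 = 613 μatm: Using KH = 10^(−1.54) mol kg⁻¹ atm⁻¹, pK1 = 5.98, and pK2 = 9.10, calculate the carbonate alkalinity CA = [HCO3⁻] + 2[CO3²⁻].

[CO2*] = KH · pCO2 = 10^(−1.54) × 613×10^-6 = 1.768×10^-5 mol/kg
α₀ = 1/(1 + K1/[H⁺] + K1K2/[H⁺]²) = 1/(1 + 10^+1.82 + 10^+0.52) = 0.01421
DIC = [CO2*]/α₀ = 1.768×10^-5 / 0.01421 = 1.244 mmol/kg
CA = (α₁ + 2α₂)·DIC = (0.9387 + 2×0.04705) × 1.244 = 1.29 mmol/kg

CA = 1.29 mmol/kg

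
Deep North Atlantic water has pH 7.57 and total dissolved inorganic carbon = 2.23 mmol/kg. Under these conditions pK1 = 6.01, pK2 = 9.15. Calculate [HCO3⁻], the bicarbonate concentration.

α₁ = 1 / (1 + [H⁺]/K1 + K2/[H⁺]) = 1 / (1 + 10^-1.56 + 10^-1.58)
   = 1 / (1 + 0.027542 + 0.026303) = 1/1.0538 = 0.9489
[HCO3⁻] = α₁ × DIC = 0.9489 × 2.23 = 2.12 mmol/kg

[HCO3⁻] = 2.12 mmol/kg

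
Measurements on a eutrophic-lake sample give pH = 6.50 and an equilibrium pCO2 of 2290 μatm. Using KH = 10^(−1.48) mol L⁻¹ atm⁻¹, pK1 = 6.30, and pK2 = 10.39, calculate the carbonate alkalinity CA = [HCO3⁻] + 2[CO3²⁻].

CA = 0.120 mmol/L

[CO2*] = KH · pCO2 = 10^(−1.48) × 2290×10^-6 = 7.583×10^-5 mol/L
α₀ = 1/(1 + K1/[H⁺] + K1K2/[H⁺]²) = 1/(1 + 10^+0.20 + 10^-3.69) = 0.3868
DIC = [CO2*]/α₀ = 7.583×10^-5 / 0.3868 = 0.1960 mmol/L
CA = (α₁ + 2α₂)·DIC = (0.6131 + 2×7.898×10^-5) × 0.1960 = 0.120 mmol/L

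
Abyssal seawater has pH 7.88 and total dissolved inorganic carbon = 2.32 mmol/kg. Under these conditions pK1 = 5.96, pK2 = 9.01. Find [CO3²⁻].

α₂ = 1 / (1 + [H⁺]/K2 + [H⁺]²/(K1K2)) = 1 / (1 + 10^+1.13 + 10^-0.79)
   = 1 / (1 + 13.490 + 0.16218) = 1/14.652 = 0.06825
[CO3²⁻] = α₂ × DIC = 0.06825 × 2.32 = 0.158 mmol/kg

[CO3²⁻] = 0.158 mmol/kg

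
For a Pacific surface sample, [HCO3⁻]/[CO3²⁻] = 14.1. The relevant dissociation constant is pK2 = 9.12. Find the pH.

pH = 7.97

From K2 = [H⁺][CO3²⁻]/[HCO3⁻]:  pH = pK2 − log₁₀([HCO3⁻]/[CO3²⁻])
log₁₀(14.1) = +1.149
pH = 9.12 − (+1.149) = 7.97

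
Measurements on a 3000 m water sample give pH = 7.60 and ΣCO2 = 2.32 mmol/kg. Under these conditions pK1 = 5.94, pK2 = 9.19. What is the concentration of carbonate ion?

α₂ = 1 / (1 + [H⁺]/K2 + [H⁺]²/(K1K2)) = 1 / (1 + 10^+1.59 + 10^-0.07)
   = 1 / (1 + 38.905 + 0.85114) = 1/40.756 = 0.02454
[CO3²⁻] = α₂ × DIC = 0.02454 × 2.32 = 0.0569 mmol/kg

[CO3²⁻] = 0.0569 mmol/kg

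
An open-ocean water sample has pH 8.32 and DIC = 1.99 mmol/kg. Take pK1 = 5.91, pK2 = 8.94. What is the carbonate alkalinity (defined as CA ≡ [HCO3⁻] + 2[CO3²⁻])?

CA = [HCO3⁻] + 2[CO3²⁻] = (α₁ + 2α₂)·DIC
At pH 8.32: [H⁺]/K1 = 10^-2.41 = 0.0038905, K2/[H⁺] = 10^-0.62 = 0.23988
α₁ = 1/(1 + 0.0038905 + 0.23988) = 1/1.2438 = 0.8040; α₂ = α₁·K2/[H⁺] = 0.1929
α₁ + 2α₂ = 1.1897
CA = 1.1897 × 1.99 = 2.37 mmol/kg

CA = 2.37 mmol/kg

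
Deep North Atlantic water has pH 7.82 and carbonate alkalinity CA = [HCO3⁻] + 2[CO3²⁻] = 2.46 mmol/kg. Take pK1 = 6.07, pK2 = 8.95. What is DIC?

DIC = 2.34 mmol/kg

CA = [HCO3⁻] + 2[CO3²⁻] = (α₁ + 2α₂)·DIC
At pH 7.82: [H⁺]/K1 = 10^-1.75 = 0.017783, K2/[H⁺] = 10^-1.13 = 0.074131
α₁ = 1/(1 + 0.017783 + 0.074131) = 1/1.0919 = 0.9158; α₂ = α₁·K2/[H⁺] = 0.06789
α₁ + 2α₂ = 1.0516
DIC = CA / (α₁ + 2α₂) = 2.46 / 1.0516 = 2.34 mmol/kg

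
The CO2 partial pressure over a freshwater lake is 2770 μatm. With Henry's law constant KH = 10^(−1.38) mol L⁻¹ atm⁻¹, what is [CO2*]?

[CO2*] = 115 μmol/L

KH = 10^(−1.38) = 4.169×10^-2 mol L⁻¹ atm⁻¹
[CO2*] = KH · pCO2 = 4.169×10^-2 × 2770×10^-6 atm = 1.15×10^-4 mol/L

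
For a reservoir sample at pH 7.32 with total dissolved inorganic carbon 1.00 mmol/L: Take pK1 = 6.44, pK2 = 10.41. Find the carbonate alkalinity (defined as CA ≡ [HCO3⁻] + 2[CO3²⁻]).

CA = 0.884 mmol/L

CA = [HCO3⁻] + 2[CO3²⁻] = (α₁ + 2α₂)·DIC
At pH 7.32: [H⁺]/K1 = 10^-0.88 = 0.13183, K2/[H⁺] = 10^-3.09 = 0.00081283
α₁ = 1/(1 + 0.13183 + 0.00081283) = 1/1.1326 = 0.8829; α₂ = α₁·K2/[H⁺] = 0.0007176
α₁ + 2α₂ = 0.8843
CA = 0.8843 × 1.00 = 0.884 mmol/L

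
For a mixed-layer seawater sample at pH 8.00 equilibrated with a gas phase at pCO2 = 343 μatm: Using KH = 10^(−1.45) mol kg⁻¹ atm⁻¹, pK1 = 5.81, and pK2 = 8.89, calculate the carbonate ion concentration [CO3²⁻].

[CO3²⁻] = 0.243 mmol/kg

[CO2*] = KH · pCO2 = 10^(−1.45) × 343×10^-6 = 1.217×10^-5 mol/kg
α₀ = 1/(1 + K1/[H⁺] + K1K2/[H⁺]²) = 1/(1 + 10^+2.19 + 10^+1.30) = 0.005687
DIC = [CO2*]/α₀ = 1.217×10^-5 / 0.005687 = 2.140 mmol/kg
[CO3²⁻] = α₂·DIC; α₂ = 0.1135, so [CO3²⁻] = 0.1135 × 2.140 = 0.243 mmol/kg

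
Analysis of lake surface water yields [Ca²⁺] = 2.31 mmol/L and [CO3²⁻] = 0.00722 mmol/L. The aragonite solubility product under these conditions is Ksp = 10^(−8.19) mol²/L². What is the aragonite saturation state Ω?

Ω = 2.58

Ksp = 10^(−8.19) = 6.457×10^-9
Ω = [Ca²⁺][CO3²⁻]/Ksp = (2.31×10^-3)(0.00722×10^-3) / 6.457×10^-9 = 2.58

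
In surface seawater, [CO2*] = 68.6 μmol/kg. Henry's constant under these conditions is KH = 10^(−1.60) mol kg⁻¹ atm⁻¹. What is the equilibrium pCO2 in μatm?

pCO2 = 2730 μatm

KH = 10^(−1.60) = 2.512×10^-2 mol kg⁻¹ atm⁻¹
pCO2 = [CO2*]/KH = 68.6×10^-6 / 2.512×10^-2 = 2.73×10^-3 atm = 2730 μatm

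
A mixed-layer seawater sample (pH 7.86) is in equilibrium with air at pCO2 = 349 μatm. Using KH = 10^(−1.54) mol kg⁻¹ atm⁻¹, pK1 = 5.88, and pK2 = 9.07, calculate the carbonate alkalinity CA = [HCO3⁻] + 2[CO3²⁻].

CA = 1.08 mmol/kg

[CO2*] = KH · pCO2 = 10^(−1.54) × 349×10^-6 = 1.007×10^-5 mol/kg
α₀ = 1/(1 + K1/[H⁺] + K1K2/[H⁺]²) = 1/(1 + 10^+1.98 + 10^+0.77) = 0.009767
DIC = [CO2*]/α₀ = 1.007×10^-5 / 0.009767 = 1.031 mmol/kg
CA = (α₁ + 2α₂)·DIC = (0.9327 + 2×0.05751) × 1.031 = 1.08 mmol/kg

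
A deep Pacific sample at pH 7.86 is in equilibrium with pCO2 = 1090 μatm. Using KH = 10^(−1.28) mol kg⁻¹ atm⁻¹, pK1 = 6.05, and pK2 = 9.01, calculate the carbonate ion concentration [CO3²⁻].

[CO2*] = KH · pCO2 = 10^(−1.28) × 1090×10^-6 = 5.720×10^-5 mol/kg
α₀ = 1/(1 + K1/[H⁺] + K1K2/[H⁺]²) = 1/(1 + 10^+1.81 + 10^+0.66) = 0.01426
DIC = [CO2*]/α₀ = 5.720×10^-5 / 0.01426 = 4.012 mmol/kg
[CO3²⁻] = α₂·DIC; α₂ = 0.06517, so [CO3²⁻] = 0.06517 × 4.012 = 0.261 mmol/kg

[CO3²⁻] = 0.261 mmol/kg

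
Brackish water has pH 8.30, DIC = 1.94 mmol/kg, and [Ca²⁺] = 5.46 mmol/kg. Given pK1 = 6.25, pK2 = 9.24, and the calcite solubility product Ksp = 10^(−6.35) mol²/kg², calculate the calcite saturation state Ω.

Ω = 2.42

α₂ = 1 / (1 + [H⁺]/K2 + [H⁺]²/(K1K2)) = 1 / (1 + 10^+0.94 + 10^-1.11)
   = 1 / (1 + 8.7096 + 0.077625) = 1/9.7873 = 0.1022
[CO3²⁻] = α₂ × DIC = 0.1022 × 1.94 = 0.1982 mmol/kg
Ksp = 10^(−6.35) = 4.467×10^-7
Ω = [Ca²⁺][CO3²⁻]/Ksp = (5.46×10^-3)(1.982×10^-4) / 4.467×10^-7 = 2.42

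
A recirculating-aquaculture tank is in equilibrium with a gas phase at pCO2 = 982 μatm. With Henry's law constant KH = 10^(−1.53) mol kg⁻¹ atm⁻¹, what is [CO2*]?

[CO2*] = 29.0 μmol/kg

KH = 10^(−1.53) = 2.951×10^-2 mol kg⁻¹ atm⁻¹
[CO2*] = KH · pCO2 = 2.951×10^-2 × 982×10^-6 atm = 2.90×10^-5 mol/kg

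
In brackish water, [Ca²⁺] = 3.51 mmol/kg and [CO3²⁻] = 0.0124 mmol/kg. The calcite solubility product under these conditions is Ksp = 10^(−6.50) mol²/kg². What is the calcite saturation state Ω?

Ksp = 10^(−6.50) = 3.162×10^-7
Ω = [Ca²⁺][CO3²⁻]/Ksp = (3.51×10^-3)(0.0124×10^-3) / 3.162×10^-7 = 0.138

Ω = 0.138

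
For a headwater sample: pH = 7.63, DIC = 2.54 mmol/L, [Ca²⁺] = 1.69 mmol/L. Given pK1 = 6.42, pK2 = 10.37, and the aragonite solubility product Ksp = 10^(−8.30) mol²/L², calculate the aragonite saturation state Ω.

Ω = 1.47

α₂ = 1 / (1 + [H⁺]/K2 + [H⁺]²/(K1K2)) = 1 / (1 + 10^+2.74 + 10^+1.53)
   = 1 / (1 + 549.54 + 33.884) = 1/584.43 = 0.001711
[CO3²⁻] = α₂ × DIC = 0.001711 × 2.54 = 0.004346 mmol/L = 4.346 μmol/L
Ksp = 10^(−8.30) = 5.012×10^-9
Ω = [Ca²⁺][CO3²⁻]/Ksp = (1.69×10^-3)(4.346×10^-6) / 5.012×10^-9 = 1.47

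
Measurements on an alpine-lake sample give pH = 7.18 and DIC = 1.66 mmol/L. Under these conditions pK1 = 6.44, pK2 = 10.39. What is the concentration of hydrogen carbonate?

α₁ = 1 / (1 + [H⁺]/K1 + K2/[H⁺]) = 1 / (1 + 10^-0.74 + 10^-3.21)
   = 1 / (1 + 0.18197 + 0.00061660) = 1/1.1826 = 0.8456
[HCO3⁻] = α₁ × DIC = 0.8456 × 1.66 = 1.40 mmol/L

[HCO3⁻] = 1.40 mmol/L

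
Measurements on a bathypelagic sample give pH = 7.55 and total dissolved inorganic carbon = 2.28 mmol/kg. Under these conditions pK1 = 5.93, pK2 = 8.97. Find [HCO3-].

α₁ = 1 / (1 + [H⁺]/K1 + K2/[H⁺]) = 1 / (1 + 10^-1.62 + 10^-1.42)
   = 1 / (1 + 0.023988 + 0.038019) = 1/1.0620 = 0.9416
[HCO3⁻] = α₁ × DIC = 0.9416 × 2.28 = 2.15 mmol/kg

[HCO3⁻] = 2.15 mmol/kg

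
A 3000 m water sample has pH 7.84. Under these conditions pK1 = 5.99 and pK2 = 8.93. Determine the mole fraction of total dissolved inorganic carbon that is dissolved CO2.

α₀ = 0.0129

α₀ = 1 / (1 + K1/[H⁺] + K1K2/[H⁺]²) = 1 / (1 + 10^+1.85 + 10^+0.76)
   = 1 / (1 + 70.795 + 5.7544) = 1/77.549 = 0.01290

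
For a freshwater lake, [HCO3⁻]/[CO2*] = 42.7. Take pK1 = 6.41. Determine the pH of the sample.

From K1 = [H⁺][HCO3⁻]/[CO2*]:  pH = pK1 + log₁₀([HCO3⁻]/[CO2*])
log₁₀(42.7) = +1.630
pH = 6.41 + (+1.630) = 8.04

pH = 8.04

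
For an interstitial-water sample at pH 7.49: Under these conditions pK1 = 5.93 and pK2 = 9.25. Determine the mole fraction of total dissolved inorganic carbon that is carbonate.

α₂ = 1 / (1 + [H⁺]/K2 + [H⁺]²/(K1K2)) = 1 / (1 + 10^+1.76 + 10^+0.20)
   = 1 / (1 + 57.544 + 1.5849) = 1/60.129 = 0.01663

α₂ = 0.0166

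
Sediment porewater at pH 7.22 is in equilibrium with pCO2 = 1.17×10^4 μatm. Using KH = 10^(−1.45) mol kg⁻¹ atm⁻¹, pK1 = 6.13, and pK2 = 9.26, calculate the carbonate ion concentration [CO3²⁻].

[CO3²⁻] = 0.0466 mmol/kg

[CO2*] = KH · pCO2 = 10^(−1.45) × 1.17×10^4×10^-6 = 4.151×10^-4 mol/kg
α₀ = 1/(1 + K1/[H⁺] + K1K2/[H⁺]²) = 1/(1 + 10^+1.09 + 10^-0.95) = 0.07454
DIC = [CO2*]/α₀ = 4.151×10^-4 / 0.07454 = 5.569 mmol/kg
[CO3²⁻] = α₂·DIC; α₂ = 0.008364, so [CO3²⁻] = 0.008364 × 5.569 = 0.0466 mmol/kg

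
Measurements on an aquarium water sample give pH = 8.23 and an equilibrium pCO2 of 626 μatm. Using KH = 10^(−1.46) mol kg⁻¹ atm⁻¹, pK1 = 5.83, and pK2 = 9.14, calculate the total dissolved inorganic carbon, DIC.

DIC = 6.14 mmol/kg

[CO2*] = KH · pCO2 = 10^(−1.46) × 626×10^-6 = 2.171×10^-5 mol/kg
α₀ = 1/(1 + K1/[H⁺] + K1K2/[H⁺]²) = 1/(1 + 10^+2.40 + 10^+1.49) = 0.003532
DIC = [CO2*]/α₀ = 2.171×10^-5 / 0.003532 = 6.14 mmol/kg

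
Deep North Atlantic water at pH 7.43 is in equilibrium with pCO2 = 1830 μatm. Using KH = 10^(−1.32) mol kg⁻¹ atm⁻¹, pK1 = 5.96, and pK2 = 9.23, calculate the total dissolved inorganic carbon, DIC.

DIC = 2.71 mmol/kg

[CO2*] = KH · pCO2 = 10^(−1.32) × 1830×10^-6 = 8.759×10^-5 mol/kg
α₀ = 1/(1 + K1/[H⁺] + K1K2/[H⁺]²) = 1/(1 + 10^+1.47 + 10^-0.33) = 0.03228
DIC = [CO2*]/α₀ = 8.759×10^-5 / 0.03228 = 2.71 mmol/kg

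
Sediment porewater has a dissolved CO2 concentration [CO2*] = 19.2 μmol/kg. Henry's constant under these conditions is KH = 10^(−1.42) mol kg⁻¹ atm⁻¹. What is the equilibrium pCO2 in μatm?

pCO2 = 505 μatm

KH = 10^(−1.42) = 3.802×10^-2 mol kg⁻¹ atm⁻¹
pCO2 = [CO2*]/KH = 19.2×10^-6 / 3.802×10^-2 = 5.05×10^-4 atm = 505 μatm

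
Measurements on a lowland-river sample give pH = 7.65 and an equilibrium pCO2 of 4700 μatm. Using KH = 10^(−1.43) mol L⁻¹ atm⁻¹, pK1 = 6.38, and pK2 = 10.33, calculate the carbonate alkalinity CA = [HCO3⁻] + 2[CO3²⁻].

[CO2*] = KH · pCO2 = 10^(−1.43) × 4700×10^-6 = 1.746×10^-4 mol/L
α₀ = 1/(1 + K1/[H⁺] + K1K2/[H⁺]²) = 1/(1 + 10^+1.27 + 10^-1.41) = 0.05087
DIC = [CO2*]/α₀ = 1.746×10^-4 / 0.05087 = 3.433 mmol/L
CA = (α₁ + 2α₂)·DIC = (0.9472 + 2×0.001979) × 3.433 = 3.27 mmol/L

CA = 3.27 mmol/L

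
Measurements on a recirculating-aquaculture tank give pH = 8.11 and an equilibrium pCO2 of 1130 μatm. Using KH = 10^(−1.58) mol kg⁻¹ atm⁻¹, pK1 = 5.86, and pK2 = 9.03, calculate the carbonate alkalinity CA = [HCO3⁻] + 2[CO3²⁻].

CA = 6.56 mmol/kg

[CO2*] = KH · pCO2 = 10^(−1.58) × 1130×10^-6 = 2.972×10^-5 mol/kg
α₀ = 1/(1 + K1/[H⁺] + K1K2/[H⁺]²) = 1/(1 + 10^+2.25 + 10^+1.33) = 0.004995
DIC = [CO2*]/α₀ = 2.972×10^-5 / 0.004995 = 5.951 mmol/kg
CA = (α₁ + 2α₂)·DIC = (0.8882 + 2×0.1068) × 5.951 = 6.56 mmol/kg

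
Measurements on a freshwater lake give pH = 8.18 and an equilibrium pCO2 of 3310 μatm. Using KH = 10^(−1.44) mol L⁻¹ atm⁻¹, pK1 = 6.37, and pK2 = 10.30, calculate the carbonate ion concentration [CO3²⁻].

[CO3²⁻] = 0.0589 mmol/L

[CO2*] = KH · pCO2 = 10^(−1.44) × 3310×10^-6 = 1.202×10^-4 mol/L
α₀ = 1/(1 + K1/[H⁺] + K1K2/[H⁺]²) = 1/(1 + 10^+1.81 + 10^-0.31) = 0.01514
DIC = [CO2*]/α₀ = 1.202×10^-4 / 0.01514 = 7.938 mmol/L
[CO3²⁻] = α₂·DIC; α₂ = 0.007415, so [CO3²⁻] = 0.007415 × 7.938 = 0.0589 mmol/L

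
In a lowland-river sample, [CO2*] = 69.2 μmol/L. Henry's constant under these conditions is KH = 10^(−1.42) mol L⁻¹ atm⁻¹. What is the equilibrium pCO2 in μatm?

pCO2 = 1820 μatm

KH = 10^(−1.42) = 3.802×10^-2 mol L⁻¹ atm⁻¹
pCO2 = [CO2*]/KH = 69.2×10^-6 / 3.802×10^-2 = 1.82×10^-3 atm = 1820 μatm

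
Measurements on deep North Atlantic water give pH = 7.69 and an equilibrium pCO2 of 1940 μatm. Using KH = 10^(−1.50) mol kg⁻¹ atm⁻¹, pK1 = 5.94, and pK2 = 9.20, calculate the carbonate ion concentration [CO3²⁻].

[CO2*] = KH · pCO2 = 10^(−1.50) × 1940×10^-6 = 6.135×10^-5 mol/kg
α₀ = 1/(1 + K1/[H⁺] + K1K2/[H⁺]²) = 1/(1 + 10^+1.75 + 10^+0.24) = 0.01696
DIC = [CO2*]/α₀ = 6.135×10^-5 / 0.01696 = 3.618 mmol/kg
[CO3²⁻] = α₂·DIC; α₂ = 0.02947, so [CO3²⁻] = 0.02947 × 3.618 = 0.107 mmol/kg

[CO3²⁻] = 0.107 mmol/kg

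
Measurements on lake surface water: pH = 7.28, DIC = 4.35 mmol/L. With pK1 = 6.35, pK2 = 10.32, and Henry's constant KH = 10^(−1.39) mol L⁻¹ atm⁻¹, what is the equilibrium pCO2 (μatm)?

pCO2 = 1.12×10^4 μatm

α₀ = 1 / (1 + K1/[H⁺] + K1K2/[H⁺]²) = 1 / (1 + 10^+0.93 + 10^-2.11)
   = 1 / (1 + 8.5114 + 0.0077625) = 1/9.5191 = 0.1051
[CO2*] = α₀ × DIC = 0.1051 × 4.35 = 0.4570 mmol/L
pCO2 = [CO2*]/KH = 4.570×10^-4 / 4.074×10^-2 = 1.12×10^4 μatm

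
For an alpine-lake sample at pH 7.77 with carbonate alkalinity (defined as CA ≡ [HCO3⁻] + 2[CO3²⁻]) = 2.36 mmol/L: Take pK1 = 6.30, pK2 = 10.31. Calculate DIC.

CA = [HCO3⁻] + 2[CO3²⁻] = (α₁ + 2α₂)·DIC
At pH 7.77: [H⁺]/K1 = 10^-1.47 = 0.033884, K2/[H⁺] = 10^-2.54 = 0.0028840
α₁ = 1/(1 + 0.033884 + 0.0028840) = 1/1.0368 = 0.9645; α₂ = α₁·K2/[H⁺] = 0.002782
α₁ + 2α₂ = 0.9701
DIC = CA / (α₁ + 2α₂) = 2.36 / 0.9701 = 2.43 mmol/L

DIC = 2.43 mmol/L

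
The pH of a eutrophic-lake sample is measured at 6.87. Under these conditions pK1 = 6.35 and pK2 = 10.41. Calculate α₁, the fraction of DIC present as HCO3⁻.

α₁ = 0.768

α₁ = 1 / (1 + [H⁺]/K1 + K2/[H⁺]) = 1 / (1 + 10^-0.52 + 10^-3.54)
   = 1 / (1 + 0.30200 + 0.00028840) = 1/1.3023 = 0.7679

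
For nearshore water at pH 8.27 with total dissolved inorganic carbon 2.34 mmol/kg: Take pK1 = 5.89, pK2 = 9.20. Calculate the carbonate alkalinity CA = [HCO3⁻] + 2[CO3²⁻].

CA = 2.58 mmol/kg

CA = [HCO3⁻] + 2[CO3²⁻] = (α₁ + 2α₂)·DIC
At pH 8.27: [H⁺]/K1 = 10^-2.38 = 0.0041687, K2/[H⁺] = 10^-0.93 = 0.11749
α₁ = 1/(1 + 0.0041687 + 0.11749) = 1/1.1217 = 0.8915; α₂ = α₁·K2/[H⁺] = 0.1047
α₁ + 2α₂ = 1.1010
CA = 1.1010 × 2.34 = 2.58 mmol/kg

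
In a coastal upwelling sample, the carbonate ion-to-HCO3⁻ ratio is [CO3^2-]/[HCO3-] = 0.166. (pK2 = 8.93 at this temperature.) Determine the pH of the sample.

pH = 8.15

From K2 = [H⁺][CO3^2-]/[HCO3-]:  pH = pK2 + log₁₀([CO3^2-]/[HCO3-])
log₁₀(0.166) = -0.780
pH = 8.93 + (-0.780) = 8.15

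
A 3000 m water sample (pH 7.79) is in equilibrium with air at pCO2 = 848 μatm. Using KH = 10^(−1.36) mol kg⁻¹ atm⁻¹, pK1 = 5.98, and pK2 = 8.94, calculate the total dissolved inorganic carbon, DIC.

[CO2*] = KH · pCO2 = 10^(−1.36) × 848×10^-6 = 3.702×10^-5 mol/kg
α₀ = 1/(1 + K1/[H⁺] + K1K2/[H⁺]²) = 1/(1 + 10^+1.81 + 10^+0.66) = 0.01426
DIC = [CO2*]/α₀ = 3.702×10^-5 / 0.01426 = 2.60 mmol/kg

DIC = 2.60 mmol/kg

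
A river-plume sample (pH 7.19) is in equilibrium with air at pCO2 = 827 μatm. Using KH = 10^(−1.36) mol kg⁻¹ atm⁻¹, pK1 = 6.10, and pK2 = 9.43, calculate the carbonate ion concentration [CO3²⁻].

[CO2*] = KH · pCO2 = 10^(−1.36) × 827×10^-6 = 3.610×10^-5 mol/kg
α₀ = 1/(1 + K1/[H⁺] + K1K2/[H⁺]²) = 1/(1 + 10^+1.09 + 10^-1.15) = 0.07477
DIC = [CO2*]/α₀ = 3.610×10^-5 / 0.07477 = 0.4828 mmol/kg
[CO3²⁻] = α₂·DIC; α₂ = 0.005294, so [CO3²⁻] = 0.005294 × 0.4828 = 0.00256 mmol/kg = 2.56 μmol/kg

[CO3²⁻] = 2.56 μmol/kg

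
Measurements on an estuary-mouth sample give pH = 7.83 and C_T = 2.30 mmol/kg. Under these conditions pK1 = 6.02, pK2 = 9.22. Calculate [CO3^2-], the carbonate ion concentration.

[CO3²⁻] = 0.0887 mmol/kg

α₂ = 1 / (1 + [H⁺]/K2 + [H⁺]²/(K1K2)) = 1 / (1 + 10^+1.39 + 10^-0.42)
   = 1 / (1 + 24.547 + 0.38019) = 1/25.927 = 0.03857
[CO3²⁻] = α₂ × DIC = 0.03857 × 2.30 = 0.0887 mmol/kg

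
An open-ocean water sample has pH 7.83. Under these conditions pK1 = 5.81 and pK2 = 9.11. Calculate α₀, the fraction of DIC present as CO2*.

α₀ = 0.00899

α₀ = 1 / (1 + K1/[H⁺] + K1K2/[H⁺]²) = 1 / (1 + 10^+2.02 + 10^+0.74)
   = 1 / (1 + 104.71 + 5.4954) = 1/111.21 = 0.008992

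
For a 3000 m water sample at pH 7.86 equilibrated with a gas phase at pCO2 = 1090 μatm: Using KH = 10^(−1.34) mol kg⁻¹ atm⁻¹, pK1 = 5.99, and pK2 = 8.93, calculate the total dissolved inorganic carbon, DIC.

DIC = 4.06 mmol/kg

[CO2*] = KH · pCO2 = 10^(−1.34) × 1090×10^-6 = 4.982×10^-5 mol/kg
α₀ = 1/(1 + K1/[H⁺] + K1K2/[H⁺]²) = 1/(1 + 10^+1.87 + 10^+0.80) = 0.01228
DIC = [CO2*]/α₀ = 4.982×10^-5 / 0.01228 = 4.06 mmol/kg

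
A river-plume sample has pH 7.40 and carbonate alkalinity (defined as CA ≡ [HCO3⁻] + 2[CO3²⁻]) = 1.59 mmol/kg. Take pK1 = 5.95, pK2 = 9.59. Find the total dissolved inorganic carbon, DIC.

DIC = 1.64 mmol/kg

CA = [HCO3⁻] + 2[CO3²⁻] = (α₁ + 2α₂)·DIC
At pH 7.40: [H⁺]/K1 = 10^-1.45 = 0.035481, K2/[H⁺] = 10^-2.19 = 0.0064565
α₁ = 1/(1 + 0.035481 + 0.0064565) = 1/1.0419 = 0.9598; α₂ = α₁·K2/[H⁺] = 0.006197
α₁ + 2α₂ = 0.9721
DIC = CA / (α₁ + 2α₂) = 1.59 / 0.9721 = 1.64 mmol/kg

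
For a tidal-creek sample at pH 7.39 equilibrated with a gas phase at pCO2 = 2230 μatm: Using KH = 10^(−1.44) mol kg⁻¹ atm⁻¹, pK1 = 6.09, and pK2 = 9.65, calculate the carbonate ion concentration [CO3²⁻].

[CO3²⁻] = 8.88 μmol/kg

[CO2*] = KH · pCO2 = 10^(−1.44) × 2230×10^-6 = 8.097×10^-5 mol/kg
α₀ = 1/(1 + K1/[H⁺] + K1K2/[H⁺]²) = 1/(1 + 10^+1.30 + 10^-0.96) = 0.04748
DIC = [CO2*]/α₀ = 8.097×10^-5 / 0.04748 = 1.705 mmol/kg
[CO3²⁻] = α₂·DIC; α₂ = 0.005206, so [CO3²⁻] = 0.005206 × 1.705 = 0.00888 mmol/kg = 8.88 μmol/kg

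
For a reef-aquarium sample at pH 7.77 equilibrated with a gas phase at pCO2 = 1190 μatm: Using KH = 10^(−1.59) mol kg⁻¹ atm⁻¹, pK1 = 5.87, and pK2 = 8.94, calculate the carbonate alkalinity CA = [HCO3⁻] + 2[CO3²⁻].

CA = 2.76 mmol/kg

[CO2*] = KH · pCO2 = 10^(−1.59) × 1190×10^-6 = 3.059×10^-5 mol/kg
α₀ = 1/(1 + K1/[H⁺] + K1K2/[H⁺]²) = 1/(1 + 10^+1.90 + 10^+0.73) = 0.01165
DIC = [CO2*]/α₀ = 3.059×10^-5 / 0.01165 = 2.625 mmol/kg
CA = (α₁ + 2α₂)·DIC = (0.9258 + 2×0.06259) × 2.625 = 2.76 mmol/kg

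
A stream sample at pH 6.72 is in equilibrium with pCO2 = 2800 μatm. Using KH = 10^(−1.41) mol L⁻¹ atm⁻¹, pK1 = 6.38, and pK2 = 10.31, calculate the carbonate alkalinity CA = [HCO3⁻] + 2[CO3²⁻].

CA = 0.238 mmol/L

[CO2*] = KH · pCO2 = 10^(−1.41) × 2800×10^-6 = 1.089×10^-4 mol/L
α₀ = 1/(1 + K1/[H⁺] + K1K2/[H⁺]²) = 1/(1 + 10^+0.34 + 10^-3.25) = 0.3136
DIC = [CO2*]/α₀ = 1.089×10^-4 / 0.3136 = 0.3473 mmol/L
CA = (α₁ + 2α₂)·DIC = (0.6862 + 2×0.0001764) × 0.3473 = 0.238 mmol/L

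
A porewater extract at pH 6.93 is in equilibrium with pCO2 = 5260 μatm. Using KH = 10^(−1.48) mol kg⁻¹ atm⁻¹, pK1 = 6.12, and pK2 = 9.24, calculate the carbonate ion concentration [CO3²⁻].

[CO3²⁻] = 5.51 μmol/kg

[CO2*] = KH · pCO2 = 10^(−1.48) × 5260×10^-6 = 1.742×10^-4 mol/kg
α₀ = 1/(1 + K1/[H⁺] + K1K2/[H⁺]²) = 1/(1 + 10^+0.81 + 10^-1.50) = 0.1335
DIC = [CO2*]/α₀ = 1.742×10^-4 / 0.1335 = 1.304 mmol/kg
[CO3²⁻] = α₂·DIC; α₂ = 0.004223, so [CO3²⁻] = 0.004223 × 1.304 = 0.00551 mmol/kg = 5.51 μmol/kg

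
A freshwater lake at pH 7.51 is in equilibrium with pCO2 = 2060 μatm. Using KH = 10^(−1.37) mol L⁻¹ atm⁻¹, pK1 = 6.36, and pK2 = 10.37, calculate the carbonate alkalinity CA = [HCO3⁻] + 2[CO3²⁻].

CA = 1.24 mmol/L

[CO2*] = KH · pCO2 = 10^(−1.37) × 2060×10^-6 = 8.788×10^-5 mol/L
α₀ = 1/(1 + K1/[H⁺] + K1K2/[H⁺]²) = 1/(1 + 10^+1.15 + 10^-1.71) = 0.06603
DIC = [CO2*]/α₀ = 8.788×10^-5 / 0.06603 = 1.331 mmol/L
CA = (α₁ + 2α₂)·DIC = (0.9327 + 2×0.001287) × 1.331 = 1.24 mmol/L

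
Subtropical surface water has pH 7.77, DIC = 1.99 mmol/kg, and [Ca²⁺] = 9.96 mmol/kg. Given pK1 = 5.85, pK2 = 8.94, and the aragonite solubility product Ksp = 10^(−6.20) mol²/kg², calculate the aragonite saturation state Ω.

α₂ = 1 / (1 + [H⁺]/K2 + [H⁺]²/(K1K2)) = 1 / (1 + 10^+1.17 + 10^-0.75)
   = 1 / (1 + 14.791 + 0.17783) = 1/15.969 = 0.06262
[CO3²⁻] = α₂ × DIC = 0.06262 × 1.99 = 0.1246 mmol/kg
Ksp = 10^(−6.20) = 6.310×10^-7
Ω = [Ca²⁺][CO3²⁻]/Ksp = (9.96×10^-3)(1.246×10^-4) / 6.310×10^-7 = 1.97

Ω = 1.97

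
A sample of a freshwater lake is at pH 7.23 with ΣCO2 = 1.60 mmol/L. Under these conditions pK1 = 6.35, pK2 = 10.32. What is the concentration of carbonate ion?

[CO3²⁻] = 1.15 μmol/L

α₂ = 1 / (1 + [H⁺]/K2 + [H⁺]²/(K1K2)) = 1 / (1 + 10^+3.09 + 10^+2.21)
   = 1 / (1 + 1230.3 + 162.18) = 1/1393.4 = 0.0007176
[CO3²⁻] = α₂ × DIC = 0.0007176 × 1.60 = 0.00115 mmol/L = 1.15 μmol/L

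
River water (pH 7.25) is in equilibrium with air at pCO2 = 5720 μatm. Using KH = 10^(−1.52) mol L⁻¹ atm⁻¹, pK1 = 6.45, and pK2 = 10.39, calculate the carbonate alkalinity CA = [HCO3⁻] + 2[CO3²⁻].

[CO2*] = KH · pCO2 = 10^(−1.52) × 5720×10^-6 = 1.727×10^-4 mol/L
α₀ = 1/(1 + K1/[H⁺] + K1K2/[H⁺]²) = 1/(1 + 10^+0.80 + 10^-2.34) = 0.1367
DIC = [CO2*]/α₀ = 1.727×10^-4 / 0.1367 = 1.263 mmol/L
CA = (α₁ + 2α₂)·DIC = (0.8627 + 2×0.0006249) × 1.263 = 1.09 mmol/L

CA = 1.09 mmol/L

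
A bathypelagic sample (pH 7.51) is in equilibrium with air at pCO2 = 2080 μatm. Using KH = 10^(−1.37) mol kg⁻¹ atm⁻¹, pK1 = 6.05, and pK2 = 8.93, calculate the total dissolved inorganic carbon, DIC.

DIC = 2.74 mmol/kg

[CO2*] = KH · pCO2 = 10^(−1.37) × 2080×10^-6 = 8.873×10^-5 mol/kg
α₀ = 1/(1 + K1/[H⁺] + K1K2/[H⁺]²) = 1/(1 + 10^+1.46 + 10^+0.04) = 0.03232
DIC = [CO2*]/α₀ = 8.873×10^-5 / 0.03232 = 2.74 mmol/kg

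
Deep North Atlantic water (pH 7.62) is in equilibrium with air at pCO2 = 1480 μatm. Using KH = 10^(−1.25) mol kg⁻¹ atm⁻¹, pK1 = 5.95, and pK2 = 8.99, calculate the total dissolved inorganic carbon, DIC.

DIC = 4.14 mmol/kg

[CO2*] = KH · pCO2 = 10^(−1.25) × 1480×10^-6 = 8.323×10^-5 mol/kg
α₀ = 1/(1 + K1/[H⁺] + K1K2/[H⁺]²) = 1/(1 + 10^+1.67 + 10^+0.30) = 0.02009
DIC = [CO2*]/α₀ = 8.323×10^-5 / 0.02009 = 4.14 mmol/kg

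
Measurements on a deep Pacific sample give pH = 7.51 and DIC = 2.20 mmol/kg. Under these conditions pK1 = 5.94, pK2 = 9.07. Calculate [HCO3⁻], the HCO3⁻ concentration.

α₁ = 1 / (1 + [H⁺]/K1 + K2/[H⁺]) = 1 / (1 + 10^-1.57 + 10^-1.56)
   = 1 / (1 + 0.026915 + 0.027542) = 1/1.0545 = 0.9484
[HCO3⁻] = α₁ × DIC = 0.9484 × 2.20 = 2.09 mmol/kg

[HCO3⁻] = 2.09 mmol/kg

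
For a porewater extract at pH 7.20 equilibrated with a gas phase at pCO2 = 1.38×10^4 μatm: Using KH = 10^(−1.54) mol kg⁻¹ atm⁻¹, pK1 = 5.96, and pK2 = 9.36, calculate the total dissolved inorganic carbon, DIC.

[CO2*] = KH · pCO2 = 10^(−1.54) × 1.38×10^4×10^-6 = 3.980×10^-4 mol/kg
α₀ = 1/(1 + K1/[H⁺] + K1K2/[H⁺]²) = 1/(1 + 10^+1.24 + 10^-0.92) = 0.05406
DIC = [CO2*]/α₀ = 3.980×10^-4 / 0.05406 = 7.36 mmol/kg

DIC = 7.36 mmol/kg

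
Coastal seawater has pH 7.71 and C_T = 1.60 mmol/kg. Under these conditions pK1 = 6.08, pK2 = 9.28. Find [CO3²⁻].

[CO3²⁻] = 0.0410 mmol/kg

α₂ = 1 / (1 + [H⁺]/K2 + [H⁺]²/(K1K2)) = 1 / (1 + 10^+1.57 + 10^-0.06)
   = 1 / (1 + 37.154 + 0.87096) = 1/39.024 = 0.02562
[CO3²⁻] = α₂ × DIC = 0.02562 × 1.60 = 0.0410 mmol/kg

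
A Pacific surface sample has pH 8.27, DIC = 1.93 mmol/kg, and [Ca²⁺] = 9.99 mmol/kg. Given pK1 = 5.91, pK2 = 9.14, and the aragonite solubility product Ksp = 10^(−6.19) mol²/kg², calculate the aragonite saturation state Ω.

α₂ = 1 / (1 + [H⁺]/K2 + [H⁺]²/(K1K2)) = 1 / (1 + 10^+0.87 + 10^-1.49)
   = 1 / (1 + 7.4131 + 0.032359) = 1/8.4455 = 0.1184
[CO3²⁻] = α₂ × DIC = 0.1184 × 1.93 = 0.2285 mmol/kg
Ksp = 10^(−6.19) = 6.457×10^-7
Ω = [Ca²⁺][CO3²⁻]/Ksp = (9.99×10^-3)(2.285×10^-4) / 6.457×10^-7 = 3.54

Ω = 3.54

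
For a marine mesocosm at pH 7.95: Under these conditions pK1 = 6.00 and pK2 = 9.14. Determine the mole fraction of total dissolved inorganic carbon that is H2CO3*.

α₀ = 0.0104

α₀ = 1 / (1 + K1/[H⁺] + K1K2/[H⁺]²) = 1 / (1 + 10^+1.95 + 10^+0.76)
   = 1 / (1 + 89.125 + 5.7544) = 1/95.879 = 0.01043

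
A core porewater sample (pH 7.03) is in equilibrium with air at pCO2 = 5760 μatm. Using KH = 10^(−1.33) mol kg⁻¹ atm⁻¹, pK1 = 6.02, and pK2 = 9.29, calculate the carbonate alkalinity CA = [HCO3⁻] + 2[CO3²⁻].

[CO2*] = KH · pCO2 = 10^(−1.33) × 5760×10^-6 = 2.694×10^-4 mol/kg
α₀ = 1/(1 + K1/[H⁺] + K1K2/[H⁺]²) = 1/(1 + 10^+1.01 + 10^-1.25) = 0.08858
DIC = [CO2*]/α₀ = 2.694×10^-4 / 0.08858 = 3.041 mmol/kg
CA = (α₁ + 2α₂)·DIC = (0.9064 + 2×0.004981) × 3.041 = 2.79 mmol/kg

CA = 2.79 mmol/kg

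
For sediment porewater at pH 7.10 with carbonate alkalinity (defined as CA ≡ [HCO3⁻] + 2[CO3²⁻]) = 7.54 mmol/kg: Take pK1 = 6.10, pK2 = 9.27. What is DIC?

CA = [HCO3⁻] + 2[CO3²⁻] = (α₁ + 2α₂)·DIC
At pH 7.10: [H⁺]/K1 = 10^-1.00 = 0.10000, K2/[H⁺] = 10^-2.17 = 0.0067608
α₁ = 1/(1 + 0.10000 + 0.0067608) = 1/1.1068 = 0.9035; α₂ = α₁·K2/[H⁺] = 0.006109
α₁ + 2α₂ = 0.9158
DIC = CA / (α₁ + 2α₂) = 7.54 / 0.9158 = 8.23 mmol/kg

DIC = 8.23 mmol/kg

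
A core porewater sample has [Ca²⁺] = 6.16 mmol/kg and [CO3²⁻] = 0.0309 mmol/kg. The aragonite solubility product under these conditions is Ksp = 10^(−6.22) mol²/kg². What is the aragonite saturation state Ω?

Ksp = 10^(−6.22) = 6.026×10^-7
Ω = [Ca²⁺][CO3²⁻]/Ksp = (6.16×10^-3)(0.0309×10^-3) / 6.026×10^-7 = 0.316

Ω = 0.316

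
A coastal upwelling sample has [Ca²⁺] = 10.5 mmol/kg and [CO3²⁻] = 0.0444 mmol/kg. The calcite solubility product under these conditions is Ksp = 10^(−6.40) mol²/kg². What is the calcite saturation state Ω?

Ksp = 10^(−6.40) = 3.981×10^-7
Ω = [Ca²⁺][CO3²⁻]/Ksp = (10.5×10^-3)(0.0444×10^-3) / 3.981×10^-7 = 1.17

Ω = 1.17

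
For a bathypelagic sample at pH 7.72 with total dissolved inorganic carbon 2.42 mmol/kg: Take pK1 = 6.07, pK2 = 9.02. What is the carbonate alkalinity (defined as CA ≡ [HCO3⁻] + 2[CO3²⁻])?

CA = 2.48 mmol/kg

CA = [HCO3⁻] + 2[CO3²⁻] = (α₁ + 2α₂)·DIC
At pH 7.72: [H⁺]/K1 = 10^-1.65 = 0.022387, K2/[H⁺] = 10^-1.30 = 0.050119
α₁ = 1/(1 + 0.022387 + 0.050119) = 1/1.0725 = 0.9324; α₂ = α₁·K2/[H⁺] = 0.04673
α₁ + 2α₂ = 1.0259
CA = 1.0259 × 2.42 = 2.48 mmol/kg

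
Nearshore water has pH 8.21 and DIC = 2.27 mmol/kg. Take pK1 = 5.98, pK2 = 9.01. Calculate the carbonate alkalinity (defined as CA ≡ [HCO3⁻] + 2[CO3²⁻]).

CA = 2.57 mmol/kg

CA = [HCO3⁻] + 2[CO3²⁻] = (α₁ + 2α₂)·DIC
At pH 8.21: [H⁺]/K1 = 10^-2.23 = 0.0058884, K2/[H⁺] = 10^-0.80 = 0.15849
α₁ = 1/(1 + 0.0058884 + 0.15849) = 1/1.1644 = 0.8588; α₂ = α₁·K2/[H⁺] = 0.1361
α₁ + 2α₂ = 1.1311
CA = 1.1311 × 2.27 = 2.57 mmol/kg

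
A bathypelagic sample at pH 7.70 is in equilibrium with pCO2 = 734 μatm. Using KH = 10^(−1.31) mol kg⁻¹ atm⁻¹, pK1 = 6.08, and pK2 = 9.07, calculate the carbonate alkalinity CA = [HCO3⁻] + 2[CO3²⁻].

CA = 1.63 mmol/kg

[CO2*] = KH · pCO2 = 10^(−1.31) × 734×10^-6 = 3.595×10^-5 mol/kg
α₀ = 1/(1 + K1/[H⁺] + K1K2/[H⁺]²) = 1/(1 + 10^+1.62 + 10^+0.25) = 0.02249
DIC = [CO2*]/α₀ = 3.595×10^-5 / 0.02249 = 1.599 mmol/kg
CA = (α₁ + 2α₂)·DIC = (0.9375 + 2×0.03999) × 1.599 = 1.63 mmol/kg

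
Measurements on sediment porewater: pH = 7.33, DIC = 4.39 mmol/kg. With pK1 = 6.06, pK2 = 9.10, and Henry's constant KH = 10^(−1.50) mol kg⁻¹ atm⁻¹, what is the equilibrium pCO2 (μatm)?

α₀ = 1 / (1 + K1/[H⁺] + K1K2/[H⁺]²) = 1 / (1 + 10^+1.27 + 10^-0.50)
   = 1 / (1 + 18.621 + 0.31623) = 1/19.937 = 0.05016
[CO2*] = α₀ × DIC = 0.05016 × 4.39 = 0.2202 mmol/kg
pCO2 = [CO2*]/KH = 2.202×10^-4 / 3.162×10^-2 = 6960 μatm

pCO2 = 6960 μatm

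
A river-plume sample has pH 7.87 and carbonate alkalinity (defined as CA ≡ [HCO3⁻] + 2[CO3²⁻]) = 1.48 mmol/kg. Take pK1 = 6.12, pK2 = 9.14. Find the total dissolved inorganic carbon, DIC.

DIC = 1.43 mmol/kg

CA = [HCO3⁻] + 2[CO3²⁻] = (α₁ + 2α₂)·DIC
At pH 7.87: [H⁺]/K1 = 10^-1.75 = 0.017783, K2/[H⁺] = 10^-1.27 = 0.053703
α₁ = 1/(1 + 0.017783 + 0.053703) = 1/1.0715 = 0.9333; α₂ = α₁·K2/[H⁺] = 0.05012
α₁ + 2α₂ = 1.0335
DIC = CA / (α₁ + 2α₂) = 1.48 / 1.0335 = 1.43 mmol/kg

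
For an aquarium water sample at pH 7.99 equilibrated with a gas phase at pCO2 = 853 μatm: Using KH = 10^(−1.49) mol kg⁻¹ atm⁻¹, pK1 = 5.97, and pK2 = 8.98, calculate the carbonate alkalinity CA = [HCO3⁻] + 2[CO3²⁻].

[CO2*] = KH · pCO2 = 10^(−1.49) × 853×10^-6 = 2.760×10^-5 mol/kg
α₀ = 1/(1 + K1/[H⁺] + K1K2/[H⁺]²) = 1/(1 + 10^+2.02 + 10^+1.03) = 0.008589
DIC = [CO2*]/α₀ = 2.760×10^-5 / 0.008589 = 3.214 mmol/kg
CA = (α₁ + 2α₂)·DIC = (0.8994 + 2×0.09203) × 3.214 = 3.48 mmol/kg

CA = 3.48 mmol/kg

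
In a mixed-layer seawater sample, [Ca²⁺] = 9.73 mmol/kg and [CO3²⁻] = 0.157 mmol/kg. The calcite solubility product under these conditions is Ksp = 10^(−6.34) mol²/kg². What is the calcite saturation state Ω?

Ksp = 10^(−6.34) = 4.571×10^-7
Ω = [Ca²⁺][CO3²⁻]/Ksp = (9.73×10^-3)(0.157×10^-3) / 4.571×10^-7 = 3.34

Ω = 3.34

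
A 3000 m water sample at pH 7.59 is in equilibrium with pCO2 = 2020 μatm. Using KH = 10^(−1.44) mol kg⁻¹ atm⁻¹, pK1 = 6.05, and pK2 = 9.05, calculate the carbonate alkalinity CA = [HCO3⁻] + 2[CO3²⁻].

CA = 2.72 mmol/kg

[CO2*] = KH · pCO2 = 10^(−1.44) × 2020×10^-6 = 7.334×10^-5 mol/kg
α₀ = 1/(1 + K1/[H⁺] + K1K2/[H⁺]²) = 1/(1 + 10^+1.54 + 10^+0.08) = 0.02712
DIC = [CO2*]/α₀ = 7.334×10^-5 / 0.02712 = 2.705 mmol/kg
CA = (α₁ + 2α₂)·DIC = (0.9403 + 2×0.03260) × 2.705 = 2.72 mmol/kg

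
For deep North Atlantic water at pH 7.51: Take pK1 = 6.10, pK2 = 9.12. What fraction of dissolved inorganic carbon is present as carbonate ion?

α₂ = 1 / (1 + [H⁺]/K2 + [H⁺]²/(K1K2)) = 1 / (1 + 10^+1.61 + 10^+0.20)
   = 1 / (1 + 40.738 + 1.5849) = 1/43.323 = 0.02308

α₂ = 0.0231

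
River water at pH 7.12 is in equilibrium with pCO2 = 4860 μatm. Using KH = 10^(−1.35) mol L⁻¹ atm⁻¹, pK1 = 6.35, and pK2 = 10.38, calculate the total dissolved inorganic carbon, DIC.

[CO2*] = KH · pCO2 = 10^(−1.35) × 4860×10^-6 = 2.171×10^-4 mol/L
α₀ = 1/(1 + K1/[H⁺] + K1K2/[H⁺]²) = 1/(1 + 10^+0.77 + 10^-2.49) = 0.1451
DIC = [CO2*]/α₀ = 2.171×10^-4 / 0.1451 = 1.50 mmol/L

DIC = 1.50 mmol/L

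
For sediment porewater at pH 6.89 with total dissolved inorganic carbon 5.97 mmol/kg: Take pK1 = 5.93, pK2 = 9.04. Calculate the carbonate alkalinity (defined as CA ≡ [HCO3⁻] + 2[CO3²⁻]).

CA = 5.42 mmol/kg

CA = [HCO3⁻] + 2[CO3²⁻] = (α₁ + 2α₂)·DIC
At pH 6.89: [H⁺]/K1 = 10^-0.96 = 0.10965, K2/[H⁺] = 10^-2.15 = 0.0070795
α₁ = 1/(1 + 0.10965 + 0.0070795) = 1/1.1167 = 0.8955; α₂ = α₁·K2/[H⁺] = 0.006339
α₁ + 2α₂ = 0.9082
CA = 0.9082 × 5.97 = 5.42 mmol/kg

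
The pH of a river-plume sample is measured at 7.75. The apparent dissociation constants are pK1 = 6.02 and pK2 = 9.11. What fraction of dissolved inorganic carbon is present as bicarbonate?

α₁ = 1 / (1 + [H⁺]/K1 + K2/[H⁺]) = 1 / (1 + 10^-1.73 + 10^-1.36)
   = 1 / (1 + 0.018621 + 0.043652) = 1/1.0623 = 0.9414

α₁ = 0.941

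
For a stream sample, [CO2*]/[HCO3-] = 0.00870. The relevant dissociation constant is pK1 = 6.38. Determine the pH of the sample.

pH = 8.44

From K1 = [H⁺][HCO3-]/[CO2*]:  pH = pK1 − log₁₀([CO2*]/[HCO3-])
log₁₀(0.00870) = -2.060
pH = 6.38 − (-2.060) = 8.44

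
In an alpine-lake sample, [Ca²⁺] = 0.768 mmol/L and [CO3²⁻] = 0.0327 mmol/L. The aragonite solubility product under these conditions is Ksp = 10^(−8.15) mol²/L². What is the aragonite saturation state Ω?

Ω = 3.55

Ksp = 10^(−8.15) = 7.079×10^-9
Ω = [Ca²⁺][CO3²⁻]/Ksp = (0.768×10^-3)(0.0327×10^-3) / 7.079×10^-9 = 3.55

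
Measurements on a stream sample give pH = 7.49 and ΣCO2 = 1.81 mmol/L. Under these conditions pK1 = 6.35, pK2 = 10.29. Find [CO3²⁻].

[CO3²⁻] = 2.67 μmol/L

α₂ = 1 / (1 + [H⁺]/K2 + [H⁺]²/(K1K2)) = 1 / (1 + 10^+2.80 + 10^+1.66)
   = 1 / (1 + 630.96 + 45.709) = 1/677.67 = 0.001476
[CO3²⁻] = α₂ × DIC = 0.001476 × 1.81 = 0.00267 mmol/L = 2.67 μmol/L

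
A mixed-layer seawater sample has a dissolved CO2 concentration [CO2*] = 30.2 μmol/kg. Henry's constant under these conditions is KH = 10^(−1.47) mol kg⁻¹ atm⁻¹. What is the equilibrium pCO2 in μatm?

KH = 10^(−1.47) = 3.388×10^-2 mol kg⁻¹ atm⁻¹
pCO2 = [CO2*]/KH = 30.2×10^-6 / 3.388×10^-2 = 8.91×10^-4 atm = 891 μatm

pCO2 = 891 μatm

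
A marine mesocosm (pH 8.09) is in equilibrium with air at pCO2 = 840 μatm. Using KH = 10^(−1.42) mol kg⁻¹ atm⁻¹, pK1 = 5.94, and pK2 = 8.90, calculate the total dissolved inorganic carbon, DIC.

DIC = 5.24 mmol/kg

[CO2*] = KH · pCO2 = 10^(−1.42) × 840×10^-6 = 3.194×10^-5 mol/kg
α₀ = 1/(1 + K1/[H⁺] + K1K2/[H⁺]²) = 1/(1 + 10^+2.15 + 10^+1.34) = 0.006093
DIC = [CO2*]/α₀ = 3.194×10^-5 / 0.006093 = 5.24 mmol/kg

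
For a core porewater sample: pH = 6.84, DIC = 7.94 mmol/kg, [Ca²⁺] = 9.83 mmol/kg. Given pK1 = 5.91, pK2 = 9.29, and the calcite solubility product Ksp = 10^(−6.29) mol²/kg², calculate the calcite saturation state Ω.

α₂ = 1 / (1 + [H⁺]/K2 + [H⁺]²/(K1K2)) = 1 / (1 + 10^+2.45 + 10^+1.52)
   = 1 / (1 + 281.84 + 33.113) = 1/315.95 = 0.003165
[CO3²⁻] = α₂ × DIC = 0.003165 × 7.94 = 0.02513 mmol/kg
Ksp = 10^(−6.29) = 5.129×10^-7
Ω = [Ca²⁺][CO3²⁻]/Ksp = (9.83×10^-3)(2.513×10^-5) / 5.129×10^-7 = 0.482

Ω = 0.482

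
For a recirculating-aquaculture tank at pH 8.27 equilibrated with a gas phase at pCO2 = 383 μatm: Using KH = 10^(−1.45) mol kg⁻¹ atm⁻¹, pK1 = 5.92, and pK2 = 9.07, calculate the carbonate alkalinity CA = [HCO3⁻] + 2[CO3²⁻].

CA = 4.01 mmol/kg

[CO2*] = KH · pCO2 = 10^(−1.45) × 383×10^-6 = 1.359×10^-5 mol/kg
α₀ = 1/(1 + K1/[H⁺] + K1K2/[H⁺]²) = 1/(1 + 10^+2.35 + 10^+1.55) = 0.003841
DIC = [CO2*]/α₀ = 1.359×10^-5 / 0.003841 = 3.538 mmol/kg
CA = (α₁ + 2α₂)·DIC = (0.8599 + 2×0.1363) × 3.538 = 4.01 mmol/kg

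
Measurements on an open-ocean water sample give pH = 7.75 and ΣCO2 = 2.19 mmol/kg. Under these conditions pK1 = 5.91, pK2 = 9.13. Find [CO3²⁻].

α₂ = 1 / (1 + [H⁺]/K2 + [H⁺]²/(K1K2)) = 1 / (1 + 10^+1.38 + 10^-0.46)
   = 1 / (1 + 23.988 + 0.34674) = 1/25.335 = 0.03947
[CO3²⁻] = α₂ × DIC = 0.03947 × 2.19 = 0.0864 mmol/kg

[CO3²⁻] = 0.0864 mmol/kg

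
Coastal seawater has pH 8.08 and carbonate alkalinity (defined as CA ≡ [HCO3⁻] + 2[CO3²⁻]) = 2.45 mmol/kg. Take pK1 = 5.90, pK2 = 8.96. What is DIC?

CA = [HCO3⁻] + 2[CO3²⁻] = (α₁ + 2α₂)·DIC
At pH 8.08: [H⁺]/K1 = 10^-2.18 = 0.0066069, K2/[H⁺] = 10^-0.88 = 0.13183
α₁ = 1/(1 + 0.0066069 + 0.13183) = 1/1.1384 = 0.8784; α₂ = α₁·K2/[H⁺] = 0.1158
α₁ + 2α₂ = 1.1100
DIC = CA / (α₁ + 2α₂) = 2.45 / 1.1100 = 2.21 mmol/kg

DIC = 2.21 mmol/kg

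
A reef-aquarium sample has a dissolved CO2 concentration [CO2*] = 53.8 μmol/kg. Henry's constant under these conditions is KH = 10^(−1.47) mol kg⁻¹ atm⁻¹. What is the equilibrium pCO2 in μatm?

pCO2 = 1590 μatm

KH = 10^(−1.47) = 3.388×10^-2 mol kg⁻¹ atm⁻¹
pCO2 = [CO2*]/KH = 53.8×10^-6 / 3.388×10^-2 = 1.59×10^-3 atm = 1590 μatm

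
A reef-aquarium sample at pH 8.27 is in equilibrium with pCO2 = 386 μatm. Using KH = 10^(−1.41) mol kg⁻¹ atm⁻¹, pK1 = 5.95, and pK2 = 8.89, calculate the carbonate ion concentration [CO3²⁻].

[CO2*] = KH · pCO2 = 10^(−1.41) × 386×10^-6 = 1.502×10^-5 mol/kg
α₀ = 1/(1 + K1/[H⁺] + K1K2/[H⁺]²) = 1/(1 + 10^+2.32 + 10^+1.70) = 0.003845
DIC = [CO2*]/α₀ = 1.502×10^-5 / 0.003845 = 3.905 mmol/kg
[CO3²⁻] = α₂·DIC; α₂ = 0.1927, so [CO3²⁻] = 0.1927 × 3.905 = 0.753 mmol/kg

[CO3²⁻] = 0.753 mmol/kg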